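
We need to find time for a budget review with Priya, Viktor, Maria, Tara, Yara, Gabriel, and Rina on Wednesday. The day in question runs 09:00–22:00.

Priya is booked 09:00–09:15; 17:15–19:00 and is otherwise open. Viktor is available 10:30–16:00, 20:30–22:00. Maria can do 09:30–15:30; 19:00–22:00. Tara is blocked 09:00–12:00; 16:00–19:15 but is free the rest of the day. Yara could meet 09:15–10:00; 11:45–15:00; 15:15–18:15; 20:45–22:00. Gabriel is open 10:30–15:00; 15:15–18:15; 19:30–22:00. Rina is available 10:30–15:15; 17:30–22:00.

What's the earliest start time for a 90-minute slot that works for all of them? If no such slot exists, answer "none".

Priya free: 09:15-17:15, 19:00-22:00 (invert busy blocks within the working day).
Viktor free: 10:30-16:00, 20:30-22:00.
Maria free: 09:30-15:30, 19:00-22:00.
Tara free: 12:00-16:00, 19:15-22:00 (invert busy blocks within the working day).
Yara free: 09:15-10:00, 11:45-15:00, 15:15-18:15, 20:45-22:00.
Gabriel free: 10:30-15:00, 15:15-18:15, 19:30-22:00.
Rina free: 10:30-15:15, 17:30-22:00.
Priya ∩ Viktor: 10:30-16:00, 20:30-22:00.
Priya ∩ Viktor ∩ Maria: 10:30-15:30, 20:30-22:00.
Priya ∩ Viktor ∩ Maria ∩ Tara: 12:00-15:30, 20:30-22:00.
Priya ∩ Viktor ∩ Maria ∩ Tara ∩ Yara: 12:00-15:00, 15:15-15:30, 20:45-22:00.
Priya ∩ Viktor ∩ Maria ∩ Tara ∩ Yara ∩ Gabriel: 12:00-15:00, 15:15-15:30, 20:45-22:00.
Priya ∩ Viktor ∩ Maria ∩ Tara ∩ Yara ∩ Gabriel ∩ Rina: 12:00-15:00, 20:45-22:00.
The first common window of at least 90 minutes is 12:00-15:00, so the earliest start is 12:00.

12:00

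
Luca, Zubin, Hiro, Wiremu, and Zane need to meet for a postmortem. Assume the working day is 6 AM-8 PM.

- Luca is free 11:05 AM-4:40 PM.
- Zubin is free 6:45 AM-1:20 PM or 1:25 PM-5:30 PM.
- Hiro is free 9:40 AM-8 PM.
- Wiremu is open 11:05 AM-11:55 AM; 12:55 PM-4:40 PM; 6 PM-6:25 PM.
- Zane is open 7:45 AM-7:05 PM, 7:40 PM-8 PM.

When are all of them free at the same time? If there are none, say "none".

11:05-11:55, 12:55-13:20, 13:25-16:40

Luca ∩ Zubin: 11:05-13:20, 13:25-16:40.
Luca ∩ Zubin ∩ Hiro: 11:05-13:20, 13:25-16:40.
Luca ∩ Zubin ∩ Hiro ∩ Wiremu: 11:05-11:55, 12:55-13:20, 13:25-16:40.
Luca ∩ Zubin ∩ Hiro ∩ Wiremu ∩ Zane: 11:05-11:55, 12:55-13:20, 13:25-16:40.
So the common availability across everyone is 11:05-11:55, 12:55-13:20, 13:25-16:40.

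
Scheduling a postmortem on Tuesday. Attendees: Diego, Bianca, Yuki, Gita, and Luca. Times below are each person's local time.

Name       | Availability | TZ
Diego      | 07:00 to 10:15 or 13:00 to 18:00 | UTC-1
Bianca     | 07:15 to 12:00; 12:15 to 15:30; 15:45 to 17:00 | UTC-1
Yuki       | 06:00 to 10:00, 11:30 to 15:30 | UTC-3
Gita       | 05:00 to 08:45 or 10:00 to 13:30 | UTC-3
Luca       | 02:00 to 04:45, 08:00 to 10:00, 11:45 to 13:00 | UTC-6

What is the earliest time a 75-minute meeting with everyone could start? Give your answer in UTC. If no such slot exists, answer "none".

Diego in UTC: 08:00-11:15, 14:00-19:00 (add 1h to convert from UTC-1).
Bianca in UTC: 08:15-13:00, 13:15-16:30, 16:45-18:00 (add 1h to convert from UTC-1).
Yuki in UTC: 09:00-13:00, 14:30-18:30 (add 3h to convert from UTC-3).
Gita in UTC: 08:00-11:45, 13:00-16:30 (add 3h to convert from UTC-3).
Luca in UTC: 08:00-10:45, 14:00-16:00, 17:45-19:00 (add 6h to convert from UTC-6).
Diego ∩ Bianca: 08:15-11:15, 14:00-16:30, 16:45-18:00.
Diego ∩ Bianca ∩ Yuki: 09:00-11:15, 14:30-16:30, 16:45-18:00.
Diego ∩ Bianca ∩ Yuki ∩ Gita: 09:00-11:15, 14:30-16:30.
Diego ∩ Bianca ∩ Yuki ∩ Gita ∩ Luca: 09:00-10:45, 14:30-16:00.
The first common window of at least 75 minutes is 09:00-10:45, so the earliest start is 09:00.

09:00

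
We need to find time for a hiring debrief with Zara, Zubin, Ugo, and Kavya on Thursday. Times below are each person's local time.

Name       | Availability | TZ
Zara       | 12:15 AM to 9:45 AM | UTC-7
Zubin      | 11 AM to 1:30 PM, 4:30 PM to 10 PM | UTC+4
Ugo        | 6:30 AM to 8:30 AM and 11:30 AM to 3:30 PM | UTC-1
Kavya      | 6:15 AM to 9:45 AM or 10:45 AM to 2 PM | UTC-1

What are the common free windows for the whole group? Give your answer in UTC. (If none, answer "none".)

Zara in UTC: 07:15-16:45 (add 7h to convert from UTC-7).
Zubin in UTC: 07:00-09:30, 12:30-18:00 (subtract 4h to convert from UTC+4).
Ugo in UTC: 07:30-09:30, 12:30-16:30 (add 1h to convert from UTC-1).
Kavya in UTC: 07:15-10:45, 11:45-15:00 (add 1h to convert from UTC-1).
Zara ∩ Zubin: 07:15-09:30, 12:30-16:45.
Zara ∩ Zubin ∩ Ugo: 07:30-09:30, 12:30-16:30.
Zara ∩ Zubin ∩ Ugo ∩ Kavya: 07:30-09:30, 12:30-15:00.

07:30-09:30, 12:30-15:00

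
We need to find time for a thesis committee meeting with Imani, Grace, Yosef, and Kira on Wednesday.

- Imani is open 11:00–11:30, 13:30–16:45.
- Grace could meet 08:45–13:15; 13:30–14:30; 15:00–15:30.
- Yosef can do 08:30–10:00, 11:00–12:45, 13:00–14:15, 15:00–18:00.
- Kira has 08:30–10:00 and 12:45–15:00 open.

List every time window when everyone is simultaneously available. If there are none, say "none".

13:30-14:15

Imani ∩ Grace: 11:00-11:30, 13:30-14:30, 15:00-15:30.
Imani ∩ Grace ∩ Yosef: 11:00-11:30, 13:30-14:15, 15:00-15:30.
Imani ∩ Grace ∩ Yosef ∩ Kira: 13:30-14:15.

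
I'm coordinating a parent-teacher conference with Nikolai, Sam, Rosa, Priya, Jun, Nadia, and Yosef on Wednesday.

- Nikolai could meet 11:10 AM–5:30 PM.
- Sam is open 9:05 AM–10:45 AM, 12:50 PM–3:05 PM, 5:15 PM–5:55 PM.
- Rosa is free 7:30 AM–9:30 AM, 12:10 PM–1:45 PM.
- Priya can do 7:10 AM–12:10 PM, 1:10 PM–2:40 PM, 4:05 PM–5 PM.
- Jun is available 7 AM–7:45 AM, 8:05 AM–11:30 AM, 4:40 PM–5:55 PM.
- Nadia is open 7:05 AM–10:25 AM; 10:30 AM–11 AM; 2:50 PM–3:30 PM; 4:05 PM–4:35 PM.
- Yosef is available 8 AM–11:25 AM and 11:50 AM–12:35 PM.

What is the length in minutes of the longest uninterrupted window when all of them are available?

0

Nikolai ∩ Sam: 12:50-15:05, 17:15-17:30.
Nikolai ∩ Sam ∩ Rosa: 12:50-13:45.
Nikolai ∩ Sam ∩ Rosa ∩ Priya: 13:10-13:45.
Nikolai ∩ Sam ∩ Rosa ∩ Priya ∩ Jun: ∅.
Nikolai ∩ Sam ∩ Rosa ∩ Priya ∩ Jun ∩ Nadia: ∅.
Nikolai ∩ Sam ∩ Rosa ∩ Priya ∩ Jun ∩ Nadia ∩ Yosef: ∅.
There is no time when everyone is free.
No common window exists, so the longest block is 0 minutes.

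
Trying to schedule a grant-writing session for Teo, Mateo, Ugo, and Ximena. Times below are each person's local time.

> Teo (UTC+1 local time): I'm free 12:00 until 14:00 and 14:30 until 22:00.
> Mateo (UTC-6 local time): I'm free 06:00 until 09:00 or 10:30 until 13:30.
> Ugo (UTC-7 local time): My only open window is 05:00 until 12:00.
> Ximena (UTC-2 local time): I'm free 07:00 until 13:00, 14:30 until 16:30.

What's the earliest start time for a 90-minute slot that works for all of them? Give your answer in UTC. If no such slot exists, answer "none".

13:30

Teo in UTC: 11:00-13:00, 13:30-21:00 (subtract 1h to convert from UTC+1).
Mateo in UTC: 12:00-15:00, 16:30-19:30 (add 6h to convert from UTC-6).
Ugo in UTC: 12:00-19:00 (add 7h to convert from UTC-7).
Ximena in UTC: 09:00-15:00, 16:30-18:30 (add 2h to convert from UTC-2).
Teo ∩ Mateo: 12:00-13:00, 13:30-15:00, 16:30-19:30.
Teo ∩ Mateo ∩ Ugo: 12:00-13:00, 13:30-15:00, 16:30-19:00.
Teo ∩ Mateo ∩ Ugo ∩ Ximena: 12:00-13:00, 13:30-15:00, 16:30-18:30.
Those are the intersection windows.
The first common window of at least 90 minutes is 13:30-15:00, so the earliest start is 13:30.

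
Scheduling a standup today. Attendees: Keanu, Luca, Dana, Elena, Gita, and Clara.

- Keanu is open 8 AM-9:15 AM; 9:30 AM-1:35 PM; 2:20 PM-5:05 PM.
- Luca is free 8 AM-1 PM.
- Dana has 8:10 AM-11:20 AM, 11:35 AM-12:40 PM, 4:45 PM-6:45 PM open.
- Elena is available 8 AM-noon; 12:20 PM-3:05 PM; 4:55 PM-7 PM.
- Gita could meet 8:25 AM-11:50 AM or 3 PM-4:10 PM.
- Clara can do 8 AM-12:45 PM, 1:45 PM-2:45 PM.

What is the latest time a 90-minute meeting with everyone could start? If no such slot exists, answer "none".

09:50

Keanu ∩ Luca: 08:00-09:15, 09:30-13:00.
Keanu ∩ Luca ∩ Dana: 08:10-09:15, 09:30-11:20, 11:35-12:40.
Keanu ∩ Luca ∩ Dana ∩ Elena: 08:10-09:15, 09:30-11:20, 11:35-12:00, 12:20-12:40.
Keanu ∩ Luca ∩ Dana ∩ Elena ∩ Gita: 08:25-09:15, 09:30-11:20, 11:35-11:50.
Keanu ∩ Luca ∩ Dana ∩ Elena ∩ Gita ∩ Clara: 08:25-09:15, 09:30-11:20, 11:35-11:50.
So the common availability across everyone is 08:25-09:15, 09:30-11:20, 11:35-11:50.
The last common window of at least 90 minutes is 09:30-11:20; a 90-minute meeting can start as late as 09:50 and still end by 11:20.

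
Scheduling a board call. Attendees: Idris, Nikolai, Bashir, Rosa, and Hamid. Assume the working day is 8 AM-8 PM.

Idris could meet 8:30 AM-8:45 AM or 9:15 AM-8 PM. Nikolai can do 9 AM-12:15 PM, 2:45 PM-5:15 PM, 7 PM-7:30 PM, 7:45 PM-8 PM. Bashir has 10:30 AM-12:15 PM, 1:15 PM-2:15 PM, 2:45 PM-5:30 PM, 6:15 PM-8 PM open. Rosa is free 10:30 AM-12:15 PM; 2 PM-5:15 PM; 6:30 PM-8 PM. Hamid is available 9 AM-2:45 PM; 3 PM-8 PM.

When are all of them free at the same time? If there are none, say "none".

10:30-12:15, 15:00-17:15, 19:00-19:30, 19:45-20:00

Idris ∩ Nikolai: 09:15-12:15, 14:45-17:15, 19:00-19:30, 19:45-20:00.
Idris ∩ Nikolai ∩ Bashir: 10:30-12:15, 14:45-17:15, 19:00-19:30, 19:45-20:00.
Idris ∩ Nikolai ∩ Bashir ∩ Rosa: 10:30-12:15, 14:45-17:15, 19:00-19:30, 19:45-20:00.
Idris ∩ Nikolai ∩ Bashir ∩ Rosa ∩ Hamid: 10:30-12:15, 15:00-17:15, 19:00-19:30, 19:45-20:00.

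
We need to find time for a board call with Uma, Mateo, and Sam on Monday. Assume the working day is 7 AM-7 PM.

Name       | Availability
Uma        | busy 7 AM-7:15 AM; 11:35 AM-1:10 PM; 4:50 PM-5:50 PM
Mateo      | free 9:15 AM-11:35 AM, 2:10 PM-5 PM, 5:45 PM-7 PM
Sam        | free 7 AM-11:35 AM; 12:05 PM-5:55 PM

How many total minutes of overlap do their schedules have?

305

Uma free: 07:15-11:35, 13:10-16:50, 17:50-19:00 (invert busy blocks within the working day).
Mateo free: 09:15-11:35, 14:10-17:00, 17:45-19:00.
Sam free: 07:00-11:35, 12:05-17:55.
Uma ∩ Mateo: 09:15-11:35, 14:10-16:50, 17:50-19:00.
Uma ∩ Mateo ∩ Sam: 09:15-11:35, 14:10-16:50, 17:50-17:55.
Summing the common windows: 140 + 160 + 5 = 305 minutes.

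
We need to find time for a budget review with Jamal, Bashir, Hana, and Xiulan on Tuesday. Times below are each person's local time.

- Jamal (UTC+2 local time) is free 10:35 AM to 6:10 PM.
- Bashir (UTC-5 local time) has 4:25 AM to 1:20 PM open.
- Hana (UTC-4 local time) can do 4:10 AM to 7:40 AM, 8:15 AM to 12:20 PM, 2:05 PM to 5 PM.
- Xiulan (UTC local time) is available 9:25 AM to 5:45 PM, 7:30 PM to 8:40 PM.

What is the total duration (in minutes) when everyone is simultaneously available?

370

Jamal in UTC: 08:35-16:10 (subtract 2h to convert from UTC+2).
Bashir in UTC: 09:25-18:20 (add 5h to convert from UTC-5).
Hana in UTC: 08:10-11:40, 12:15-16:20, 18:05-21:00 (add 4h to convert from UTC-4).
Xiulan in UTC: 09:25-17:45, 19:30-20:40.
Jamal ∩ Bashir: 09:25-16:10.
Jamal ∩ Bashir ∩ Hana: 09:25-11:40, 12:15-16:10.
Jamal ∩ Bashir ∩ Hana ∩ Xiulan: 09:25-11:40, 12:15-16:10.
Summing the common windows: 135 + 235 = 370 minutes.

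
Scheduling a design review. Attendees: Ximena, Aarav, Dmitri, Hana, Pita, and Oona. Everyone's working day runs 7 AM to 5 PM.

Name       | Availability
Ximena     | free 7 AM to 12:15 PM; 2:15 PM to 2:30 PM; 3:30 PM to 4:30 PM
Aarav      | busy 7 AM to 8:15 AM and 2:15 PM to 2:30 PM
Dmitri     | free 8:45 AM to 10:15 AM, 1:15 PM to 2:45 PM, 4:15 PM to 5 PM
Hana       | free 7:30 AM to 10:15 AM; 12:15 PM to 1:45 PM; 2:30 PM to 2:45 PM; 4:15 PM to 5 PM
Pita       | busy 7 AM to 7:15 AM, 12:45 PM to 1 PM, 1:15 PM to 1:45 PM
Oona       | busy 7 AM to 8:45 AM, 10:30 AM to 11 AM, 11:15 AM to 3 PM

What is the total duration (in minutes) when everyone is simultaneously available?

Ximena free: 07:00-12:15, 14:15-14:30, 15:30-16:30.
Aarav free: 08:15-14:15, 14:30-17:00 (invert busy blocks within the working day).
Dmitri free: 08:45-10:15, 13:15-14:45, 16:15-17:00.
Hana free: 07:30-10:15, 12:15-13:45, 14:30-14:45, 16:15-17:00.
Pita free: 07:15-12:45, 13:00-13:15, 13:45-17:00 (invert busy blocks within the working day).
Oona free: 08:45-10:30, 11:00-11:15, 15:00-17:00 (invert busy blocks within the working day).
Ximena ∩ Aarav: 08:15-12:15, 15:30-16:30.
Ximena ∩ Aarav ∩ Dmitri: 08:45-10:15, 16:15-16:30.
Ximena ∩ Aarav ∩ Dmitri ∩ Hana: 08:45-10:15, 16:15-16:30.
Ximena ∩ Aarav ∩ Dmitri ∩ Hana ∩ Pita: 08:45-10:15, 16:15-16:30.
Ximena ∩ Aarav ∩ Dmitri ∩ Hana ∩ Pita ∩ Oona: 08:45-10:15, 16:15-16:30.
Those are the intersection windows.
Summing the common windows: 90 + 15 = 105 minutes.

105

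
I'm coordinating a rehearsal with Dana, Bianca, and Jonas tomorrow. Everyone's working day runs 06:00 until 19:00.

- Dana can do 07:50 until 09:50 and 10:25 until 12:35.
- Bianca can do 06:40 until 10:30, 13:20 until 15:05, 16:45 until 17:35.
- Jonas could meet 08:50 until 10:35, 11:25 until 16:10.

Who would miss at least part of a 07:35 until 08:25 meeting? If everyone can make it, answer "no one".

Dana, Jonas

Dana: not fully free for 07:35-08:25. Bianca: free for 07:35-08:25. Jonas: not fully free for 07:35-08:25.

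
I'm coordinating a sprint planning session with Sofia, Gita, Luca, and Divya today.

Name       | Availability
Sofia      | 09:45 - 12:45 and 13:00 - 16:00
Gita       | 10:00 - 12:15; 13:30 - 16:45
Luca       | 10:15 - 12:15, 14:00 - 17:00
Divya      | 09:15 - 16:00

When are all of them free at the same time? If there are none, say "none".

Sofia ∩ Gita: 10:00-12:15, 13:30-16:00.
Sofia ∩ Gita ∩ Luca: 10:15-12:15, 14:00-16:00.
Sofia ∩ Gita ∩ Luca ∩ Divya: 10:15-12:15, 14:00-16:00.
So the common availability across everyone is 10:15-12:15, 14:00-16:00.

10:15-12:15, 14:00-16:00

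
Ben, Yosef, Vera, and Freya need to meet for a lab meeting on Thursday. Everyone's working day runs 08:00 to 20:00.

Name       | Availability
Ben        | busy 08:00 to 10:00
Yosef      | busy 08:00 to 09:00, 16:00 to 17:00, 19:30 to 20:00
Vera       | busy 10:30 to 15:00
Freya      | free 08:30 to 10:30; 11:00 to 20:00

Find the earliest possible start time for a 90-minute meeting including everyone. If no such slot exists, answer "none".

17:00

Ben free: 10:00-20:00 (invert busy blocks within the working day).
Yosef free: 09:00-16:00, 17:00-19:30 (invert busy blocks within the working day).
Vera free: 08:00-10:30, 15:00-20:00 (invert busy blocks within the working day).
Freya free: 08:30-10:30, 11:00-20:00.
Ben ∩ Yosef: 10:00-16:00, 17:00-19:30.
Ben ∩ Yosef ∩ Vera: 10:00-10:30, 15:00-16:00, 17:00-19:30.
Ben ∩ Yosef ∩ Vera ∩ Freya: 10:00-10:30, 15:00-16:00, 17:00-19:30.
The first common window of at least 90 minutes is 17:00-19:30, so the earliest start is 17:00.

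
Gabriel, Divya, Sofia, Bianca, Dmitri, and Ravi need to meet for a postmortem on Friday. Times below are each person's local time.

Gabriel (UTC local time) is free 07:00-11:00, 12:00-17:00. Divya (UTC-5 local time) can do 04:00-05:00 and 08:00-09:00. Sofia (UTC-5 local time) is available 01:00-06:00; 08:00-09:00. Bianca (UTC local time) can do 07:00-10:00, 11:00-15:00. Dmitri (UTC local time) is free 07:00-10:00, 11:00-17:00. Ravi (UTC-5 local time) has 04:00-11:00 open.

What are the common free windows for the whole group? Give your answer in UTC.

Gabriel in UTC: 07:00-11:00, 12:00-17:00.
Divya in UTC: 09:00-10:00, 13:00-14:00 (add 5h to convert from UTC-5).
Sofia in UTC: 06:00-11:00, 13:00-14:00 (add 5h to convert from UTC-5).
Bianca in UTC: 07:00-10:00, 11:00-15:00.
Dmitri in UTC: 07:00-10:00, 11:00-17:00.
Ravi in UTC: 09:00-16:00 (add 5h to convert from UTC-5).
Gabriel ∩ Divya: 09:00-10:00, 13:00-14:00.
Gabriel ∩ Divya ∩ Sofia: 09:00-10:00, 13:00-14:00.
Gabriel ∩ Divya ∩ Sofia ∩ Bianca: 09:00-10:00, 13:00-14:00.
Gabriel ∩ Divya ∩ Sofia ∩ Bianca ∩ Dmitri: 09:00-10:00, 13:00-14:00.
Gabriel ∩ Divya ∩ Sofia ∩ Bianca ∩ Dmitri ∩ Ravi: 09:00-10:00, 13:00-14:00.

09:00-10:00, 13:00-14:00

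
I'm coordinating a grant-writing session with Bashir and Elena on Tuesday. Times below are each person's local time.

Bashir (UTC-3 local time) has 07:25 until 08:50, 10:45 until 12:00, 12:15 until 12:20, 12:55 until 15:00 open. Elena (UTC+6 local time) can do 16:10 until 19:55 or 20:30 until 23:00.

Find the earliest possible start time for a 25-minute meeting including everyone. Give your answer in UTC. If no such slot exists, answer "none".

10:25

Bashir in UTC: 10:25-11:50, 13:45-15:00, 15:15-15:20, 15:55-18:00 (add 3h to convert from UTC-3).
Elena in UTC: 10:10-13:55, 14:30-17:00 (subtract 6h to convert from UTC+6).
Bashir ∩ Elena: 10:25-11:50, 13:45-13:55, 14:30-15:00, 15:15-15:20, 15:55-17:00.
Those are the intersection windows.
The first common window of at least 25 minutes is 10:25-11:50, so the earliest start is 10:25.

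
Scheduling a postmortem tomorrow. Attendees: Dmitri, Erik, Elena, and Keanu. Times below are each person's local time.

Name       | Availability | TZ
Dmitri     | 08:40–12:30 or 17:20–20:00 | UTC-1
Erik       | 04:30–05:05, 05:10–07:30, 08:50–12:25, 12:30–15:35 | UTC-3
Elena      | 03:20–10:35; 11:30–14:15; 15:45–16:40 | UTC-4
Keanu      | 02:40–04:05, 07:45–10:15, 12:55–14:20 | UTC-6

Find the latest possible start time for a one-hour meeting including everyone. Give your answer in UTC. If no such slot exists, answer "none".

Dmitri in UTC: 09:40-13:30, 18:20-21:00 (add 1h to convert from UTC-1).
Erik in UTC: 07:30-08:05, 08:10-10:30, 11:50-15:25, 15:30-18:35 (add 3h to convert from UTC-3).
Elena in UTC: 07:20-14:35, 15:30-18:15, 19:45-20:40 (add 4h to convert from UTC-4).
Keanu in UTC: 08:40-10:05, 13:45-16:15, 18:55-20:20 (add 6h to convert from UTC-6).
Dmitri ∩ Erik: 09:40-10:30, 11:50-13:30, 18:20-18:35.
Dmitri ∩ Erik ∩ Elena: 09:40-10:30, 11:50-13:30.
Dmitri ∩ Erik ∩ Elena ∩ Keanu: 09:40-10:05.
No common window is at least 60 minutes long.

none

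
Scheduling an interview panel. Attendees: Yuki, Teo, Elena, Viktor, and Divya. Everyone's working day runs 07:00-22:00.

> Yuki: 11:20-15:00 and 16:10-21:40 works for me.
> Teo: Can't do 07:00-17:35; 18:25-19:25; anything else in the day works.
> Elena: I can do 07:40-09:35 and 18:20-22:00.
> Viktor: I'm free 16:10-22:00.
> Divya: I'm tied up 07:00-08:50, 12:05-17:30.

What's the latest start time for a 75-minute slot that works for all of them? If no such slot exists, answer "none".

20:25

Yuki free: 11:20-15:00, 16:10-21:40.
Teo free: 17:35-18:25, 19:25-22:00 (invert busy blocks within the working day).
Elena free: 07:40-09:35, 18:20-22:00.
Viktor free: 16:10-22:00.
Divya free: 08:50-12:05, 17:30-22:00 (invert busy blocks within the working day).
Yuki ∩ Teo: 17:35-18:25, 19:25-21:40.
Yuki ∩ Teo ∩ Elena: 18:20-18:25, 19:25-21:40.
Yuki ∩ Teo ∩ Elena ∩ Viktor: 18:20-18:25, 19:25-21:40.
Yuki ∩ Teo ∩ Elena ∩ Viktor ∩ Divya: 18:20-18:25, 19:25-21:40.
The last common window of at least 75 minutes is 19:25-21:40; a 75-minute meeting can start as late as 20:25 and still end by 21:40.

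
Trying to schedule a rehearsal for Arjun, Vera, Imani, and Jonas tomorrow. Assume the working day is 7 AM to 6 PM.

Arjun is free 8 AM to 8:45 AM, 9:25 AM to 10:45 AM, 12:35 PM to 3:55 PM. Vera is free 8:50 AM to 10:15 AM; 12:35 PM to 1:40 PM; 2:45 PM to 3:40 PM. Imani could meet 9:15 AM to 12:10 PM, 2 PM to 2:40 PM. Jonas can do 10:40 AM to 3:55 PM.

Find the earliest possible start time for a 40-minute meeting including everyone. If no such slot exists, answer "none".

none

Arjun ∩ Vera: 09:25-10:15, 12:35-13:40, 14:45-15:40.
Arjun ∩ Vera ∩ Imani: 09:25-10:15.
Arjun ∩ Vera ∩ Imani ∩ Jonas: ∅.
There is no time when everyone is free.
No common window is at least 40 minutes long.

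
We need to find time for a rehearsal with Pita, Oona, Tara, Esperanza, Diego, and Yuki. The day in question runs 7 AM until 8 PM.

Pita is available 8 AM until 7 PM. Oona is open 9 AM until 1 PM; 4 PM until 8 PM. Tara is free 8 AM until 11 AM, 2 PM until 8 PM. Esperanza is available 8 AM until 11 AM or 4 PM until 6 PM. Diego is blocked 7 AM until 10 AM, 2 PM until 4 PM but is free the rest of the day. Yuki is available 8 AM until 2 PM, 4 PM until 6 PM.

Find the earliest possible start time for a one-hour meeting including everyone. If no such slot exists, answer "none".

10:00

Pita free: 08:00-19:00.
Oona free: 09:00-13:00, 16:00-20:00.
Tara free: 08:00-11:00, 14:00-20:00.
Esperanza free: 08:00-11:00, 16:00-18:00.
Diego free: 10:00-14:00, 16:00-20:00 (invert busy blocks within the working day).
Yuki free: 08:00-14:00, 16:00-18:00.
Pita ∩ Oona: 09:00-13:00, 16:00-19:00.
Pita ∩ Oona ∩ Tara: 09:00-11:00, 16:00-19:00.
Pita ∩ Oona ∩ Tara ∩ Esperanza: 09:00-11:00, 16:00-18:00.
Pita ∩ Oona ∩ Tara ∩ Esperanza ∩ Diego: 10:00-11:00, 16:00-18:00.
Pita ∩ Oona ∩ Tara ∩ Esperanza ∩ Diego ∩ Yuki: 10:00-11:00, 16:00-18:00.
Those are the intersection windows.
The first common window of at least 60 minutes is 10:00-11:00, so the earliest start is 10:00.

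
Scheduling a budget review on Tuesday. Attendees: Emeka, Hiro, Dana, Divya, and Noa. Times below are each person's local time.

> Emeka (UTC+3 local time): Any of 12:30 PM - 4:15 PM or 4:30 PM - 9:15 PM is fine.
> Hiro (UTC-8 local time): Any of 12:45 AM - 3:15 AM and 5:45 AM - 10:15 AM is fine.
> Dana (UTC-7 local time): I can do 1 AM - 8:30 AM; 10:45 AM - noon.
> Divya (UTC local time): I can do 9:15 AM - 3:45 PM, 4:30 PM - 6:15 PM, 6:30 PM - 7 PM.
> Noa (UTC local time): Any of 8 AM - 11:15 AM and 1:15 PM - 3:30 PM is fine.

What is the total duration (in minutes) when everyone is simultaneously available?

Emeka in UTC: 09:30-13:15, 13:30-18:15 (subtract 3h to convert from UTC+3).
Hiro in UTC: 08:45-11:15, 13:45-18:15 (add 8h to convert from UTC-8).
Dana in UTC: 08:00-15:30, 17:45-19:00 (add 7h to convert from UTC-7).
Divya in UTC: 09:15-15:45, 16:30-18:15, 18:30-19:00.
Noa in UTC: 08:00-11:15, 13:15-15:30.
Emeka ∩ Hiro: 09:30-11:15, 13:45-18:15.
Emeka ∩ Hiro ∩ Dana: 09:30-11:15, 13:45-15:30, 17:45-18:15.
Emeka ∩ Hiro ∩ Dana ∩ Divya: 09:30-11:15, 13:45-15:30, 17:45-18:15.
Emeka ∩ Hiro ∩ Dana ∩ Divya ∩ Noa: 09:30-11:15, 13:45-15:30.
So the common availability across everyone is 09:30-11:15, 13:45-15:30.
Summing the common windows: 105 + 105 = 210 minutes.

210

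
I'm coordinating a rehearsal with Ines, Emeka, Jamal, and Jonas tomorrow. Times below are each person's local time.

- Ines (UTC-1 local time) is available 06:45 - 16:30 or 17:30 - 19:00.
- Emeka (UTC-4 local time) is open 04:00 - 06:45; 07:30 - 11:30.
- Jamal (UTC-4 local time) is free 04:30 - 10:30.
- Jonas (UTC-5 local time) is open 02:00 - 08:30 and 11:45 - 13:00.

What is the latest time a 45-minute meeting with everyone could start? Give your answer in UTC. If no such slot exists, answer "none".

12:45

Ines in UTC: 07:45-17:30, 18:30-20:00 (add 1h to convert from UTC-1).
Emeka in UTC: 08:00-10:45, 11:30-15:30 (add 4h to convert from UTC-4).
Jamal in UTC: 08:30-14:30 (add 4h to convert from UTC-4).
Jonas in UTC: 07:00-13:30, 16:45-18:00 (add 5h to convert from UTC-5).
Ines ∩ Emeka: 08:00-10:45, 11:30-15:30.
Ines ∩ Emeka ∩ Jamal: 08:30-10:45, 11:30-14:30.
Ines ∩ Emeka ∩ Jamal ∩ Jonas: 08:30-10:45, 11:30-13:30.
Those are the intersection windows.
The last common window of at least 45 minutes is 11:30-13:30; a 45-minute meeting can start as late as 12:45 and still end by 13:30.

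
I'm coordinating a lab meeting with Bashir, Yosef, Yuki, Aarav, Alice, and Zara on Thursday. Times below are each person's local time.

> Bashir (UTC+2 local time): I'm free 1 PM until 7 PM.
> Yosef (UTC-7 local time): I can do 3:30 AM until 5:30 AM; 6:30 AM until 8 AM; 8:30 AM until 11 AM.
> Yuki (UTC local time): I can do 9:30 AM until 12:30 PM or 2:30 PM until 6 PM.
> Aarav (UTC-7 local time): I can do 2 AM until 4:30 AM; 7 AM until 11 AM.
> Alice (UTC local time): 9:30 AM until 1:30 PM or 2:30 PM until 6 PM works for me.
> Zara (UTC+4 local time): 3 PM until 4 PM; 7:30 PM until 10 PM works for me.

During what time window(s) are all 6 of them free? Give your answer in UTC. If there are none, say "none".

11:00-11:30, 15:30-17:00

Bashir in UTC: 11:00-17:00 (subtract 2h to convert from UTC+2).
Yosef in UTC: 10:30-12:30, 13:30-15:00, 15:30-18:00 (add 7h to convert from UTC-7).
Yuki in UTC: 09:30-12:30, 14:30-18:00.
Aarav in UTC: 09:00-11:30, 14:00-18:00 (add 7h to convert from UTC-7).
Alice in UTC: 09:30-13:30, 14:30-18:00.
Zara in UTC: 11:00-12:00, 15:30-18:00 (subtract 4h to convert from UTC+4).
Bashir ∩ Yosef: 11:00-12:30, 13:30-15:00, 15:30-17:00.
Bashir ∩ Yosef ∩ Yuki: 11:00-12:30, 14:30-15:00, 15:30-17:00.
Bashir ∩ Yosef ∩ Yuki ∩ Aarav: 11:00-11:30, 14:30-15:00, 15:30-17:00.
Bashir ∩ Yosef ∩ Yuki ∩ Aarav ∩ Alice: 11:00-11:30, 14:30-15:00, 15:30-17:00.
Bashir ∩ Yosef ∩ Yuki ∩ Aarav ∩ Alice ∩ Zara: 11:00-11:30, 15:30-17:00.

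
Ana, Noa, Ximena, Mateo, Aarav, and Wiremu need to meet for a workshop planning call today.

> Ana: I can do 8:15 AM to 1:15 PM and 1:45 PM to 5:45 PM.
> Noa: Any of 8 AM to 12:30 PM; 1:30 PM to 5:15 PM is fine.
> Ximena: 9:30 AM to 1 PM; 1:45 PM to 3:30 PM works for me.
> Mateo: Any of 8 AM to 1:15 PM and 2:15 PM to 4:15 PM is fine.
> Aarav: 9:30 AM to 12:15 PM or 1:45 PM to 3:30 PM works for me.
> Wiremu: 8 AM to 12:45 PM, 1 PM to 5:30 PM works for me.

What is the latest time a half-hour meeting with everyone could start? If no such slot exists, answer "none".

Ana ∩ Noa: 08:15-12:30, 13:45-17:15.
Ana ∩ Noa ∩ Ximena: 09:30-12:30, 13:45-15:30.
Ana ∩ Noa ∩ Ximena ∩ Mateo: 09:30-12:30, 14:15-15:30.
Ana ∩ Noa ∩ Ximena ∩ Mateo ∩ Aarav: 09:30-12:15, 14:15-15:30.
Ana ∩ Noa ∩ Ximena ∩ Mateo ∩ Aarav ∩ Wiremu: 09:30-12:15, 14:15-15:30.
The last common window of at least 30 minutes is 14:15-15:30; a 30-minute meeting can start as late as 15:00 and still end by 15:30.

15:00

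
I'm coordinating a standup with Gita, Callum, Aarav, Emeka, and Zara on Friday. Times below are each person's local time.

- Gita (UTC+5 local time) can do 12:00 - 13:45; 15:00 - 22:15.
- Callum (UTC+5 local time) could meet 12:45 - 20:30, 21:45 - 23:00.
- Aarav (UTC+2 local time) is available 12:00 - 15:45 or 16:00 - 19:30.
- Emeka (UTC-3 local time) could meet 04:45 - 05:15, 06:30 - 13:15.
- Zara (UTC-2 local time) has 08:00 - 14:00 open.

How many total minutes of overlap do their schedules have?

Gita in UTC: 07:00-08:45, 10:00-17:15 (subtract 5h to convert from UTC+5).
Callum in UTC: 07:45-15:30, 16:45-18:00 (subtract 5h to convert from UTC+5).
Aarav in UTC: 10:00-13:45, 14:00-17:30 (subtract 2h to convert from UTC+2).
Emeka in UTC: 07:45-08:15, 09:30-16:15 (add 3h to convert from UTC-3).
Zara in UTC: 10:00-16:00 (add 2h to convert from UTC-2).
Gita ∩ Callum: 07:45-08:45, 10:00-15:30, 16:45-17:15.
Gita ∩ Callum ∩ Aarav: 10:00-13:45, 14:00-15:30, 16:45-17:15.
Gita ∩ Callum ∩ Aarav ∩ Emeka: 10:00-13:45, 14:00-15:30.
Gita ∩ Callum ∩ Aarav ∩ Emeka ∩ Zara: 10:00-13:45, 14:00-15:30.
So the common availability across everyone is 10:00-13:45, 14:00-15:30.
Summing the common windows: 225 + 90 = 315 minutes.

315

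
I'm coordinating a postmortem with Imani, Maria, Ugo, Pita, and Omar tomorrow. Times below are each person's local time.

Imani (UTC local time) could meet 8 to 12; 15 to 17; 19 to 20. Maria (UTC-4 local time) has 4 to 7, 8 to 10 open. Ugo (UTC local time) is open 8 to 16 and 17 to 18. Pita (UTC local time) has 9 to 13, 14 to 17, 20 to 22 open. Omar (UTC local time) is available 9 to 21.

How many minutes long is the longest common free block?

120

Imani in UTC: 08:00-12:00, 15:00-17:00, 19:00-20:00.
Maria in UTC: 08:00-11:00, 12:00-14:00 (add 4h to convert from UTC-4).
Ugo in UTC: 08:00-16:00, 17:00-18:00.
Pita in UTC: 09:00-13:00, 14:00-17:00, 20:00-22:00.
Omar in UTC: 09:00-21:00.
Imani ∩ Maria: 08:00-11:00.
Imani ∩ Maria ∩ Ugo: 08:00-11:00.
Imani ∩ Maria ∩ Ugo ∩ Pita: 09:00-11:00.
Imani ∩ Maria ∩ Ugo ∩ Pita ∩ Omar: 09:00-11:00.
Those are the intersection windows.
The longest is 09:00-11:00 at 120 minutes.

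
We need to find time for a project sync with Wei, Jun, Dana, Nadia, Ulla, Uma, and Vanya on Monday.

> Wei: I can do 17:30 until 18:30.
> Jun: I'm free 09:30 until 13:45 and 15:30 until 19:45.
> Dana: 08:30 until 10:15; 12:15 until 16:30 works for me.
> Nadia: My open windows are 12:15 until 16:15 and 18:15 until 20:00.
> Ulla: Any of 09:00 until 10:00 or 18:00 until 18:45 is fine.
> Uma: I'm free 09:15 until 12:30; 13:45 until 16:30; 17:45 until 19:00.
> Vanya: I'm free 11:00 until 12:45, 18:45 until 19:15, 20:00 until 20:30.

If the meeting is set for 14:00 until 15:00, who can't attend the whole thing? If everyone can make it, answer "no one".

Wei: not fully free for 14:00-15:00. Jun: not fully free for 14:00-15:00. Dana: free for 14:00-15:00. Nadia: free for 14:00-15:00. Ulla: not fully free for 14:00-15:00. Uma: free for 14:00-15:00. Vanya: not fully free for 14:00-15:00.

Jun, Ulla, Vanya, Wei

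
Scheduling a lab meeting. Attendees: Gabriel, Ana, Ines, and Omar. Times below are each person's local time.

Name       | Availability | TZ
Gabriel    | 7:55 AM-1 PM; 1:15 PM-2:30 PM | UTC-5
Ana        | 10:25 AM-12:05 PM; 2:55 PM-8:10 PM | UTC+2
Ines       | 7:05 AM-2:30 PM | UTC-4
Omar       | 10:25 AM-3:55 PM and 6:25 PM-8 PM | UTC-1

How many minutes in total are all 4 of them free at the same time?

Gabriel in UTC: 12:55-18:00, 18:15-19:30 (add 5h to convert from UTC-5).
Ana in UTC: 08:25-10:05, 12:55-18:10 (subtract 2h to convert from UTC+2).
Ines in UTC: 11:05-18:30 (add 4h to convert from UTC-4).
Omar in UTC: 11:25-16:55, 19:25-21:00 (add 1h to convert from UTC-1).
Gabriel ∩ Ana: 12:55-18:00.
Gabriel ∩ Ana ∩ Ines: 12:55-18:00.
Gabriel ∩ Ana ∩ Ines ∩ Omar: 12:55-16:55.
That's a single block of 240 minutes.

240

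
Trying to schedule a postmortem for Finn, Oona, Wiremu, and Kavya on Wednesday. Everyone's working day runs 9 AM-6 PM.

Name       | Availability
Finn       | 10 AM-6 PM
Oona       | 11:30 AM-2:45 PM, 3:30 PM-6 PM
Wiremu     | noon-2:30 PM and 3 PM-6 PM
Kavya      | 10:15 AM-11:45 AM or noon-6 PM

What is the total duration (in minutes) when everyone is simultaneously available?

Finn ∩ Oona: 11:30-14:45, 15:30-18:00.
Finn ∩ Oona ∩ Wiremu: 12:00-14:30, 15:30-18:00.
Finn ∩ Oona ∩ Wiremu ∩ Kavya: 12:00-14:30, 15:30-18:00.
Summing the common windows: 150 + 150 = 300 minutes.

300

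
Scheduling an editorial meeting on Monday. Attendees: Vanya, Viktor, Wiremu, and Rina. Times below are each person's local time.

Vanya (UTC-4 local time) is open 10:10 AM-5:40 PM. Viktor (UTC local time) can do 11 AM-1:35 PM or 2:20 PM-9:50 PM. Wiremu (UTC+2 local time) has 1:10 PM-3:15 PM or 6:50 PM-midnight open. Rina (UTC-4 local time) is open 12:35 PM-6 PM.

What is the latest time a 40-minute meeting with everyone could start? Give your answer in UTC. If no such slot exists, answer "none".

21:00

Vanya in UTC: 14:10-21:40 (add 4h to convert from UTC-4).
Viktor in UTC: 11:00-13:35, 14:20-21:50.
Wiremu in UTC: 11:10-13:15, 16:50-22:00 (subtract 2h to convert from UTC+2).
Rina in UTC: 16:35-22:00 (add 4h to convert from UTC-4).
Vanya ∩ Viktor: 14:20-21:40.
Vanya ∩ Viktor ∩ Wiremu: 16:50-21:40.
Vanya ∩ Viktor ∩ Wiremu ∩ Rina: 16:50-21:40.
The last common window of at least 40 minutes is 16:50-21:40; a 40-minute meeting can start as late as 21:00 and still end by 21:40.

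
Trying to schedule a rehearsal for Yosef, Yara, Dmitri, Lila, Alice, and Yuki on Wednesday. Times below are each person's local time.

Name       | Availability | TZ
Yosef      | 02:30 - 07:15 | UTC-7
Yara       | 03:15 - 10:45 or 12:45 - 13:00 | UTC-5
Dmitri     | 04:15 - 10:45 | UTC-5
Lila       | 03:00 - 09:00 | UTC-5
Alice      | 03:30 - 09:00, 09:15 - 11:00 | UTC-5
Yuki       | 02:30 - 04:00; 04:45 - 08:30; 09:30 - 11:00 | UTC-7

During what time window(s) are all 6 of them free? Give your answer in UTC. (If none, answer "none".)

09:30-11:00, 11:45-14:00

Yosef in UTC: 09:30-14:15 (add 7h to convert from UTC-7).
Yara in UTC: 08:15-15:45, 17:45-18:00 (add 5h to convert from UTC-5).
Dmitri in UTC: 09:15-15:45 (add 5h to convert from UTC-5).
Lila in UTC: 08:00-14:00 (add 5h to convert from UTC-5).
Alice in UTC: 08:30-14:00, 14:15-16:00 (add 5h to convert from UTC-5).
Yuki in UTC: 09:30-11:00, 11:45-15:30, 16:30-18:00 (add 7h to convert from UTC-7).
Yosef ∩ Yara: 09:30-14:15.
Yosef ∩ Yara ∩ Dmitri: 09:30-14:15.
Yosef ∩ Yara ∩ Dmitri ∩ Lila: 09:30-14:00.
Yosef ∩ Yara ∩ Dmitri ∩ Lila ∩ Alice: 09:30-14:00.
Yosef ∩ Yara ∩ Dmitri ∩ Lila ∩ Alice ∩ Yuki: 09:30-11:00, 11:45-14:00.
Those are the intersection windows.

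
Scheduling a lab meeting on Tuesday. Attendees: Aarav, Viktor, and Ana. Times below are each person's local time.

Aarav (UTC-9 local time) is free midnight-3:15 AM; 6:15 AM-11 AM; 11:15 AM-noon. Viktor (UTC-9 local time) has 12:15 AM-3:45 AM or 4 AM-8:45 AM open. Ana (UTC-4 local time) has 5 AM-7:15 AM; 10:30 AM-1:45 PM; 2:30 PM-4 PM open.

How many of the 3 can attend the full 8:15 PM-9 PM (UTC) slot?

1

Aarav in UTC: 09:00-12:15, 15:15-20:00, 20:15-21:00 (add 9h to convert from UTC-9).
Viktor in UTC: 09:15-12:45, 13:00-17:45 (add 9h to convert from UTC-9).
Ana in UTC: 09:00-11:15, 14:30-17:45, 18:30-20:00 (add 4h to convert from UTC-4).
Aarav can make the full 20:15-21:00 slot — that's 1.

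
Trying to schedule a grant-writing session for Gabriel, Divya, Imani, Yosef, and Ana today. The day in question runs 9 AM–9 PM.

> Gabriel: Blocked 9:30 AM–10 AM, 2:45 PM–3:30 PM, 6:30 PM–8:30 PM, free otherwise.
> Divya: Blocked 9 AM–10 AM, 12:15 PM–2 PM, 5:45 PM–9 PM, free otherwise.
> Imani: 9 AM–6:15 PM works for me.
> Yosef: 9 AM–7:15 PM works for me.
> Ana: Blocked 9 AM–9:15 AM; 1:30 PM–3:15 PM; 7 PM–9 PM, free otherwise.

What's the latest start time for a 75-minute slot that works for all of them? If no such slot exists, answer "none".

Gabriel free: 09:00-09:30, 10:00-14:45, 15:30-18:30, 20:30-21:00 (invert busy blocks within the working day).
Divya free: 10:00-12:15, 14:00-17:45 (invert busy blocks within the working day).
Imani free: 09:00-18:15.
Yosef free: 09:00-19:15.
Ana free: 09:15-13:30, 15:15-19:00 (invert busy blocks within the working day).
Gabriel ∩ Divya: 10:00-12:15, 14:00-14:45, 15:30-17:45.
Gabriel ∩ Divya ∩ Imani: 10:00-12:15, 14:00-14:45, 15:30-17:45.
Gabriel ∩ Divya ∩ Imani ∩ Yosef: 10:00-12:15, 14:00-14:45, 15:30-17:45.
Gabriel ∩ Divya ∩ Imani ∩ Yosef ∩ Ana: 10:00-12:15, 15:30-17:45.
The last common window of at least 75 minutes is 15:30-17:45; a 75-minute meeting can start as late as 16:30 and still end by 17:45.

16:30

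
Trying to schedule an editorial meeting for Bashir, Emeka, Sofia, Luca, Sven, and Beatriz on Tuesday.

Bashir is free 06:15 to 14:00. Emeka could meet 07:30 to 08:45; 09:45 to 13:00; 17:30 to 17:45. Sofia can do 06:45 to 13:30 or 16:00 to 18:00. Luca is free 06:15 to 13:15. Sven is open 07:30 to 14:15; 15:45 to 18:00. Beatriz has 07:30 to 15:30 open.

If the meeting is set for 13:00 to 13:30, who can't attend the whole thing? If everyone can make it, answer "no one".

Bashir: free for 13:00-13:30. Emeka: not fully free for 13:00-13:30. Sofia: free for 13:00-13:30. Luca: not fully free for 13:00-13:30. Sven: free for 13:00-13:30. Beatriz: free for 13:00-13:30.

Emeka, Luca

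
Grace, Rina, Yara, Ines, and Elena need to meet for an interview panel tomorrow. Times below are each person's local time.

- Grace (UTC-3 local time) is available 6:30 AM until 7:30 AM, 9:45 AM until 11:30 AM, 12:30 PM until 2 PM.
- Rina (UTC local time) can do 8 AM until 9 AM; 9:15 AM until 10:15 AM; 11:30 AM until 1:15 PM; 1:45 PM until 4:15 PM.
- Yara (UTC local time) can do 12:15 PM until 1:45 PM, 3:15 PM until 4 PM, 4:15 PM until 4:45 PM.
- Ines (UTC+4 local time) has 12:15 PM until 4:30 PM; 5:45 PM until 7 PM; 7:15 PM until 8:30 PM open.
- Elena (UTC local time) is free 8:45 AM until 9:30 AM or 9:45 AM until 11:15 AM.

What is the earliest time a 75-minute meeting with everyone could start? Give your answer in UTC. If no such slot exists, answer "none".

Grace in UTC: 09:30-10:30, 12:45-14:30, 15:30-17:00 (add 3h to convert from UTC-3).
Rina in UTC: 08:00-09:00, 09:15-10:15, 11:30-13:15, 13:45-16:15.
Yara in UTC: 12:15-13:45, 15:15-16:00, 16:15-16:45.
Ines in UTC: 08:15-12:30, 13:45-15:00, 15:15-16:30 (subtract 4h to convert from UTC+4).
Elena in UTC: 08:45-09:30, 09:45-11:15.
Grace ∩ Rina: 09:30-10:15, 12:45-13:15, 13:45-14:30, 15:30-16:15.
Grace ∩ Rina ∩ Yara: 12:45-13:15, 15:30-16:00.
Grace ∩ Rina ∩ Yara ∩ Ines: 15:30-16:00.
Grace ∩ Rina ∩ Yara ∩ Ines ∩ Elena: ∅.
There is no time when everyone is free.
No common window is at least 75 minutes long.

none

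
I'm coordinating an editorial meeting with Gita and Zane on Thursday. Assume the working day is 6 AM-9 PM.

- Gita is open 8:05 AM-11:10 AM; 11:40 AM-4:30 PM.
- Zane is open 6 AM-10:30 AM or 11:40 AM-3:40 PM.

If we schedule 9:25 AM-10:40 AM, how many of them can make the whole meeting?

Gita can make the full 09:25-10:40 slot — that's 1.

1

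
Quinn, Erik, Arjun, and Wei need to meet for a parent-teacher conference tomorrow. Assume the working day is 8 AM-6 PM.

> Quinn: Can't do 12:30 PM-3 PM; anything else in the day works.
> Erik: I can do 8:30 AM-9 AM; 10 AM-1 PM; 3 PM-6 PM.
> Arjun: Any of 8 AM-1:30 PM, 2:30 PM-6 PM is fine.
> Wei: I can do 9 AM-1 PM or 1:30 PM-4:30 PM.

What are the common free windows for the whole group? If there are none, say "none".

10:00-12:30, 15:00-16:30

Quinn free: 08:00-12:30, 15:00-18:00 (invert busy blocks within the working day).
Erik free: 08:30-09:00, 10:00-13:00, 15:00-18:00.
Arjun free: 08:00-13:30, 14:30-18:00.
Wei free: 09:00-13:00, 13:30-16:30.
Quinn ∩ Erik: 08:30-09:00, 10:00-12:30, 15:00-18:00.
Quinn ∩ Erik ∩ Arjun: 08:30-09:00, 10:00-12:30, 15:00-18:00.
Quinn ∩ Erik ∩ Arjun ∩ Wei: 10:00-12:30, 15:00-16:30.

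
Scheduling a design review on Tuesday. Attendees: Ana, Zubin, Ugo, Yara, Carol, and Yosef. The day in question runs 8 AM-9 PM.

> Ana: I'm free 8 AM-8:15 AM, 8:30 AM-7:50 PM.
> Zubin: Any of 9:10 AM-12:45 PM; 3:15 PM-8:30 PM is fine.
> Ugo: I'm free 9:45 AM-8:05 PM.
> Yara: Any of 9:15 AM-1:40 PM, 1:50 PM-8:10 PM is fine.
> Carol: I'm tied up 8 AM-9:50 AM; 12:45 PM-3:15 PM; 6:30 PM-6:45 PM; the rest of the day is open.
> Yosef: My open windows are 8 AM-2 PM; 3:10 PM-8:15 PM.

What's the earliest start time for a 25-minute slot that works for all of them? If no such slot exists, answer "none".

09:50

Ana free: 08:00-08:15, 08:30-19:50.
Zubin free: 09:10-12:45, 15:15-20:30.
Ugo free: 09:45-20:05.
Yara free: 09:15-13:40, 13:50-20:10.
Carol free: 09:50-12:45, 15:15-18:30, 18:45-21:00 (invert busy blocks within the working day).
Yosef free: 08:00-14:00, 15:10-20:15.
Ana ∩ Zubin: 09:10-12:45, 15:15-19:50.
Ana ∩ Zubin ∩ Ugo: 09:45-12:45, 15:15-19:50.
Ana ∩ Zubin ∩ Ugo ∩ Yara: 09:45-12:45, 15:15-19:50.
Ana ∩ Zubin ∩ Ugo ∩ Yara ∩ Carol: 09:50-12:45, 15:15-18:30, 18:45-19:50.
Ana ∩ Zubin ∩ Ugo ∩ Yara ∩ Carol ∩ Yosef: 09:50-12:45, 15:15-18:30, 18:45-19:50.
The first common window of at least 25 minutes is 09:50-12:45, so the earliest start is 09:50.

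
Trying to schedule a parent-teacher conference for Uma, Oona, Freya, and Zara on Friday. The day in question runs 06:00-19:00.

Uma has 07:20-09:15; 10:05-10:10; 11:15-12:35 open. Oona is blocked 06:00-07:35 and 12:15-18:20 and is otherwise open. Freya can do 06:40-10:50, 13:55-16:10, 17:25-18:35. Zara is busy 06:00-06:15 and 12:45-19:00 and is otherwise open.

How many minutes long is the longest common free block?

100

Uma free: 07:20-09:15, 10:05-10:10, 11:15-12:35.
Oona free: 07:35-12:15, 18:20-19:00 (invert busy blocks within the working day).
Freya free: 06:40-10:50, 13:55-16:10, 17:25-18:35.
Zara free: 06:15-12:45 (invert busy blocks within the working day).
Uma ∩ Oona: 07:35-09:15, 10:05-10:10, 11:15-12:15.
Uma ∩ Oona ∩ Freya: 07:35-09:15, 10:05-10:10.
Uma ∩ Oona ∩ Freya ∩ Zara: 07:35-09:15, 10:05-10:10.
Those are the intersection windows.
The longest is 07:35-09:15 at 100 minutes.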